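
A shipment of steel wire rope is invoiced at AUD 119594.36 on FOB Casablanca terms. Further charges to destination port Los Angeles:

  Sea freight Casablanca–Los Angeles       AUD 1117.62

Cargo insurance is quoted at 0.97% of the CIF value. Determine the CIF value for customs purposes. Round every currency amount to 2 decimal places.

CIF value: AUD 121894.36

Let C be the CIF value. C = FOB price + freight + 0.97% × C
C − 0.97% × C = 119594.36 + 1117.62
0.9903 × C = 120711.98
C = 120711.98 / 0.9903 = 121894.36
Insurance premium = 0.97% × 121894.36 = 1182.38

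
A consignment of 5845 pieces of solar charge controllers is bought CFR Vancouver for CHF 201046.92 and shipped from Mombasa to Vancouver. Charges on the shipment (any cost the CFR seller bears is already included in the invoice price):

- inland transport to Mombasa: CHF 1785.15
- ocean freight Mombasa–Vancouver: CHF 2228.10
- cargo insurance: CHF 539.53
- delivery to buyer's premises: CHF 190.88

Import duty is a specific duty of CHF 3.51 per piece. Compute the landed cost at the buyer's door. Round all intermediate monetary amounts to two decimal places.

CFR: the seller pays costs through ocean freight to the destination port, but not insurance.
Already in the invoice (seller's account under CFR): inland to port, freight — exclude.
CIF value = CFR price + insurance = 201046.92 + 539.53 = 201586.45
Import duty = 5845 × 3.51 = 20515.95
Buyer bears: insurance 539.53 + delivery 190.88 + duty 20515.95 = 21246.36
Landed cost = invoice 201046.92 + 21246.36 = 222293.28

Total landed cost: CHF 222293.28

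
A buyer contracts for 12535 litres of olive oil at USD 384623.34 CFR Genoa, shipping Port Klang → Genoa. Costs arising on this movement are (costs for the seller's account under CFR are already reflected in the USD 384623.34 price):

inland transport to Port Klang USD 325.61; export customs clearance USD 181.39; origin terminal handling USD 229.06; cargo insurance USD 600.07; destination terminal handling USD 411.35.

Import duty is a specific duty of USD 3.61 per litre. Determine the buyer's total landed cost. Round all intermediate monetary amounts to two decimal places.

Total landed cost: USD 430886.11

CFR: the seller pays costs through ocean freight to the destination port, but not insurance.
Already in the invoice (seller's account under CFR): inland to port, export clearance, origin terminal — exclude.
CIF value = CFR price + insurance = 384623.34 + 600.07 = 385223.41
Import duty = 12535 × 3.61 = 45251.35
Buyer bears: insurance 600.07 + destination terminal 411.35 + duty 45251.35 = 46262.77
Landed cost = invoice 384623.34 + 46262.77 = 430886.11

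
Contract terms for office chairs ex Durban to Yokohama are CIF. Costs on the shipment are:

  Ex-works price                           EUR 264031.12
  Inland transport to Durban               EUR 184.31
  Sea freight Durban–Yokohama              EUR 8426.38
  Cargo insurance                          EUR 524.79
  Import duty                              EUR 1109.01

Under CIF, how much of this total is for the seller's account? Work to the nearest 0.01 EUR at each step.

Seller's account: EUR 273166.60

CIF: the seller pays costs through ocean freight and marine insurance to the destination port.
Seller's account: goods 264031.12 + inland to port 184.31 + freight 8426.38 + insurance 524.79 = 273166.60
Buyer's account: duty 1109.01 = 1109.01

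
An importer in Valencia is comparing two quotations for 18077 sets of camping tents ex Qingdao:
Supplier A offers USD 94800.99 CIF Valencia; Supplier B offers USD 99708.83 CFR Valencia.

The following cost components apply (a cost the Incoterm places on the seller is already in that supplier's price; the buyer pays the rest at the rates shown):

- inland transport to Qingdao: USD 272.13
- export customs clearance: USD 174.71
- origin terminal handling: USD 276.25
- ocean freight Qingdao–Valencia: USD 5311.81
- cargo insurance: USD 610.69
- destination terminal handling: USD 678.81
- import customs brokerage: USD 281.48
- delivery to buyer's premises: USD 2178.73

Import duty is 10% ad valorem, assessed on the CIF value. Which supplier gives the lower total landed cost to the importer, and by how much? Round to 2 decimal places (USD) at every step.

Supplier A (CIF):
The CIF price already equals the CIF value: 94800.99
Import duty = 94800.99 × 10% = 9480.10
Buyer bears (A): 678.81 + 281.48 + 2178.73 = 3139.02
Landed cost (A) = invoice 94800.99 + 3139.02 + duty 9480.10 = 107420.11
Supplier B (CFR):
CIF value = CFR price + insurance = 99708.83 + 610.69 = 100319.52
Import duty = 100319.52 × 10% = 10031.95
Buyer bears (B): 610.69 + 678.81 + 281.48 + 2178.73 = 3749.71
Landed cost (B) = invoice 99708.83 + 3749.71 + duty 10031.95 = 113490.49
Difference = |107420.11 − 113490.49| = 6070.38

Supplier A is cheaper by USD 6070.38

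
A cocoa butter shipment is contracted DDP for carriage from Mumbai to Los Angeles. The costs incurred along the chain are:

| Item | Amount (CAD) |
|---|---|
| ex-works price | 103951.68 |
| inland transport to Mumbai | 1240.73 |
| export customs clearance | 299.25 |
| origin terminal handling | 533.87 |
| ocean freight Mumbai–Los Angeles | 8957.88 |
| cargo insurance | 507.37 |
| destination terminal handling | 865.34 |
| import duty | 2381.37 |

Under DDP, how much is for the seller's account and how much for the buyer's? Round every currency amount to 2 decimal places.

Seller: CAD 118737.49; buyer: CAD 0.00

DDP: the seller bears all costs including import duty.
Seller's account: goods 103951.68 + inland to port 1240.73 + export clearance 299.25 + origin terminal 533.87 + freight 8957.88 + insurance 507.37 + destination terminal 865.34 + duty 2381.37 = 118737.49
Buyer's account: 0.00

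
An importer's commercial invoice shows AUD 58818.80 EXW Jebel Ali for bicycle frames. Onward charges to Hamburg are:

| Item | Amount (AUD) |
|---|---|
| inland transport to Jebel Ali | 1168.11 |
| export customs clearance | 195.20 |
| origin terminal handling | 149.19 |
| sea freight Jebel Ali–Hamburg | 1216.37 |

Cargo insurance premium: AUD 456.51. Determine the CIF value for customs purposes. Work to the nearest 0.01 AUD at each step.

CIF = EXW price + pre-shipment costs + freight + insurance
CIF = 58818.80 + 1168.11 + 195.20 + 149.19 + 1216.37 + 456.51 = 62004.18

CIF value: AUD 62004.18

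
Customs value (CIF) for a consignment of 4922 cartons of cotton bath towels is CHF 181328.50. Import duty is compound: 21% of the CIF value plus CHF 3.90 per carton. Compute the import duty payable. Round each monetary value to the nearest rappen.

Ad valorem component: 181328.50 × 21% = 38078.99
Specific component: 4922 × 3.90 = 19195.80
Import duty = 38078.99 + 19195.80 = 57274.79

Import duty: CHF 57274.79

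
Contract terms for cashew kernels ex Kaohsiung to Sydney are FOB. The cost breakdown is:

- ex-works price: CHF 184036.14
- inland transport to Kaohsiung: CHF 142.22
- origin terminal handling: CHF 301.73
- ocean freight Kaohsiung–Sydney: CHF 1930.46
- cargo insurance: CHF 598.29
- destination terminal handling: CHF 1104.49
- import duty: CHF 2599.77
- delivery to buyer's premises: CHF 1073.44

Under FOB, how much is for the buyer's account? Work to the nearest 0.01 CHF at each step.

FOB: the seller bears costs until goods are on board at the origin port; the buyer bears freight, insurance and all costs thereafter.
Seller's account: goods 184036.14 + inland to port 142.22 + origin terminal 301.73 = 184480.09
Buyer's account: freight 1930.46 + insurance 598.29 + destination terminal 1104.49 + duty 2599.77 + delivery 1073.44 = 7306.45

Buyer's account: CHF 7306.45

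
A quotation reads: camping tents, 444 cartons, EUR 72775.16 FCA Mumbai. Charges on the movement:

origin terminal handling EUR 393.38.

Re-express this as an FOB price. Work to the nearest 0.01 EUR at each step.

FOB price: EUR 73168.54

From FCA to FOB, the seller additionally bears: origin terminal.
FOB price = 72775.16 + 393.38 = 73168.54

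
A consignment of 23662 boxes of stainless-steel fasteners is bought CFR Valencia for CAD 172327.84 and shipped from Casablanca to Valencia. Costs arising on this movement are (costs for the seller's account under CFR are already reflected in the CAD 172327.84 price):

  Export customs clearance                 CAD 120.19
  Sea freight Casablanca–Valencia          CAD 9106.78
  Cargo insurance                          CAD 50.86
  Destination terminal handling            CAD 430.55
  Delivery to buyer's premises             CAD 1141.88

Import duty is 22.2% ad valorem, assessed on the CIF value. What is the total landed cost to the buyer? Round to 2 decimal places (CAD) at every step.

Total landed cost: CAD 212219.20

CFR: the seller pays costs through ocean freight to the destination port, but not insurance.
Already in the invoice (seller's account under CFR): export clearance, freight — exclude.
CIF value = CFR price + insurance = 172327.84 + 50.86 = 172378.70
Import duty = 172378.70 × 22.2% = 38268.07
Buyer bears: insurance 50.86 + destination terminal 430.55 + delivery 1141.88 + duty 38268.07 = 39891.36
Landed cost = invoice 172327.84 + 39891.36 = 212219.20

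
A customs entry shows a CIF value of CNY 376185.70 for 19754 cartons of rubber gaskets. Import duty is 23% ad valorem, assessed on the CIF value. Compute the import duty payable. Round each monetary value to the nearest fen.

Import duty: CNY 86522.71

Import duty = 376185.70 × 23% = 86522.71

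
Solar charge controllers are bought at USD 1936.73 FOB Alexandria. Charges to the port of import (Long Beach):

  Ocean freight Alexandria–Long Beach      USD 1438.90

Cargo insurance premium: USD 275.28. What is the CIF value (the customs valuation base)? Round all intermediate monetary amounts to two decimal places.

CIF = FOB price + freight + insurance
CIF = 1936.73 + 1438.90 + 275.28 = 3650.91

CIF value: USD 3650.91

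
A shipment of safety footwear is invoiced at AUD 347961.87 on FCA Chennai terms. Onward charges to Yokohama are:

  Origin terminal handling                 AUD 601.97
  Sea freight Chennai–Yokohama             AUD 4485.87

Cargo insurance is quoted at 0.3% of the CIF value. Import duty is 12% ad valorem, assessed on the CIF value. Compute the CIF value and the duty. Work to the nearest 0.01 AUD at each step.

Let C be the CIF value. C = FCA price + pre-shipment costs + freight + 0.3% × C
C − 0.3% × C = 347961.87 + 601.97 + 4485.87
0.997 × C = 353049.71
C = 353049.71 / 0.997 = 354112.05
Insurance premium = 0.3% × 354112.05 = 1062.34
Import duty = 354112.05 × 12% = 42493.45

CIF value: AUD 354112.05; import duty: AUD 42493.45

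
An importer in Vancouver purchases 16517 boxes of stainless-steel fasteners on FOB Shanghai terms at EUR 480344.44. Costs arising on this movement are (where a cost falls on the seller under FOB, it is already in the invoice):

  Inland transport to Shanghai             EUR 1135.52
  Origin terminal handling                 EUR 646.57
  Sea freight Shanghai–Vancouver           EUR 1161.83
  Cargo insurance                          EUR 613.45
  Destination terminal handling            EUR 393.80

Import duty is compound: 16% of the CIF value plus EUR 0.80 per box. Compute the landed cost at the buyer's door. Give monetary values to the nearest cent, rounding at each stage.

FOB: the seller bears costs until goods are on board at the origin port; the buyer bears freight, insurance and all costs thereafter.
Already in the invoice (seller's account under FOB): inland to port, origin terminal — exclude.
CIF value = FOB price + freight + insurance = 480344.44 + 1161.83 + 613.45 = 482119.72
Ad valorem component: 482119.72 × 16% = 77139.16
Specific component: 16517 × 0.80 = 13213.60
Import duty = 77139.16 + 13213.60 = 90352.76
Buyer bears: freight 1161.83 + insurance 613.45 + destination terminal 393.80 + duty 90352.76 = 92521.84
Landed cost = invoice 480344.44 + 92521.84 = 572866.28

Total landed cost: EUR 572866.28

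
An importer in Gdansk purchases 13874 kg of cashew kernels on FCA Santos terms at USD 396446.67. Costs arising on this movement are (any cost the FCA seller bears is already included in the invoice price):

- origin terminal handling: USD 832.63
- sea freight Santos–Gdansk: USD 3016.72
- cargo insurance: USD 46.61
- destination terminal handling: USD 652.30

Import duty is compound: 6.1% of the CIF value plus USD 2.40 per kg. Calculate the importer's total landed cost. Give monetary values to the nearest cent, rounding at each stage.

Total landed cost: USD 458713.43

FCA: the seller delivers export-cleared goods to the carrier; the buyer bears costs from that point.
CIF value = FCA price + origin terminal + freight + insurance = 396446.67 + 832.63 + 3016.72 + 46.61 = 400342.63
Ad valorem component: 400342.63 × 6.1% = 24420.90
Specific component: 13874 × 2.40 = 33297.60
Import duty = 24420.90 + 33297.60 = 57718.50
Buyer bears: origin terminal 832.63 + freight 3016.72 + insurance 46.61 + destination terminal 652.30 + duty 57718.50 = 62266.76
Landed cost = invoice 396446.67 + 62266.76 = 458713.43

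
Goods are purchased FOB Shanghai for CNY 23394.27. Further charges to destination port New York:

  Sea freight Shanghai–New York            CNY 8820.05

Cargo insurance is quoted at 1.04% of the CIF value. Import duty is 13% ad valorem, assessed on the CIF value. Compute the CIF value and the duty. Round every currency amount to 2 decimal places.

CIF value: CNY 32552.87; import duty: CNY 4231.87

Let C be the CIF value. C = FOB price + freight + 1.04% × C
C − 1.04% × C = 23394.27 + 8820.05
0.9896 × C = 32214.32
C = 32214.32 / 0.9896 = 32552.87
Insurance premium = 1.04% × 32552.87 = 338.55
Import duty = 32552.87 × 13% = 4231.87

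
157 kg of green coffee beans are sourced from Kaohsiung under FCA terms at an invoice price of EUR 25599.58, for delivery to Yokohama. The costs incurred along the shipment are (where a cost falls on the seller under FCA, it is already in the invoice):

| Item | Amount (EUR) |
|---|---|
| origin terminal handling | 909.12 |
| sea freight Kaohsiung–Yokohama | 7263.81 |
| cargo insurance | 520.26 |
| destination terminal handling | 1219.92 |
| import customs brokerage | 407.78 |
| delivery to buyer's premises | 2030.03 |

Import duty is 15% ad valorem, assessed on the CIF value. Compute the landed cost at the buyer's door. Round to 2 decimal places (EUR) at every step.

FCA: the seller delivers export-cleared goods to the carrier; the buyer bears costs from that point.
CIF value = FCA price + origin terminal + freight + insurance = 25599.58 + 909.12 + 7263.81 + 520.26 = 34292.77
Import duty = 34292.77 × 15% = 5143.92
Buyer bears: origin terminal 909.12 + freight 7263.81 + insurance 520.26 + destination terminal 1219.92 + brokerage 407.78 + delivery 2030.03 + duty 5143.92 = 17494.84
Landed cost = invoice 25599.58 + 17494.84 = 43094.42

Total landed cost: EUR 43094.42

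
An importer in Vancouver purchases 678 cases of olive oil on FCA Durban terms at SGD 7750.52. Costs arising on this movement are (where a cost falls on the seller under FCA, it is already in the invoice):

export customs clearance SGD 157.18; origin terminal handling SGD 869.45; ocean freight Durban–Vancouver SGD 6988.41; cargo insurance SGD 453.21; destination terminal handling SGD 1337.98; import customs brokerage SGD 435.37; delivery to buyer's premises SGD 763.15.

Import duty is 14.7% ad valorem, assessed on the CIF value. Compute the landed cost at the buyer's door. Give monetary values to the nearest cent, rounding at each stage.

Total landed cost: SGD 20959.14

FCA: the seller delivers export-cleared goods to the carrier; the buyer bears costs from that point.
Already in the invoice (seller's account under FCA): export clearance — exclude.
CIF value = FCA price + origin terminal + freight + insurance = 7750.52 + 869.45 + 6988.41 + 453.21 = 16061.59
Import duty = 16061.59 × 14.7% = 2361.05
Buyer bears: origin terminal 869.45 + freight 6988.41 + insurance 453.21 + destination terminal 1337.98 + brokerage 435.37 + delivery 763.15 + duty 2361.05 = 13208.62
Landed cost = invoice 7750.52 + 13208.62 = 20959.14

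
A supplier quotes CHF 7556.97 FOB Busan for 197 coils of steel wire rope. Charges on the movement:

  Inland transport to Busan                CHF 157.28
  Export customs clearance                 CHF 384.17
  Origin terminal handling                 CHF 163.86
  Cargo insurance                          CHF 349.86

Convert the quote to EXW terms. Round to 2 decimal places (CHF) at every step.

Not relevant to the conversion: insurance — on the buyer under both terms; not part of either seller's price.
From FOB to EXW, the seller no longer bears: inland to port, export clearance, origin terminal.
EXW price = 7556.97 − 157.28 − 384.17 − 163.86 = 6851.66

EXW price: CHF 6851.66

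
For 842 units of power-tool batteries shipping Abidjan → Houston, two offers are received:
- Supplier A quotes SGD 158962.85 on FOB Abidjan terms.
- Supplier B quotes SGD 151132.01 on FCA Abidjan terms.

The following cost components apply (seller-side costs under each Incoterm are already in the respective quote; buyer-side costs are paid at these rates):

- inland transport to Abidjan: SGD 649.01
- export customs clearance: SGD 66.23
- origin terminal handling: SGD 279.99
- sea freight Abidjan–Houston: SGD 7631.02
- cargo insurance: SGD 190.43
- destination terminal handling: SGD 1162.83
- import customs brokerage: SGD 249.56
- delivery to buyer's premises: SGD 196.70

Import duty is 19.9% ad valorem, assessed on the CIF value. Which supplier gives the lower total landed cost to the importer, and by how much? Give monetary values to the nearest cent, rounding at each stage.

Supplier A (FOB):
CIF value = FOB price + freight + insurance = 158962.85 + 7631.02 + 190.43 = 166784.30
Import duty = 166784.30 × 19.9% = 33190.08
Buyer bears (A): 7631.02 + 190.43 + 1162.83 + 249.56 + 196.70 = 9430.54
Landed cost (A) = invoice 158962.85 + 9430.54 + duty 33190.08 = 201583.47
Supplier B (FCA):
CIF value = FCA price + origin terminal + freight + insurance = 151132.01 + 279.99 + 7631.02 + 190.43 = 159233.45
Import duty = 159233.45 × 19.9% = 31687.46
Buyer bears (B): 279.99 + 7631.02 + 190.43 + 1162.83 + 249.56 + 196.70 = 9710.53
Landed cost (B) = invoice 151132.01 + 9710.53 + duty 31687.46 = 192530.00
Difference = |201583.47 − 192530.00| = 9053.47

Supplier B is cheaper by SGD 9053.47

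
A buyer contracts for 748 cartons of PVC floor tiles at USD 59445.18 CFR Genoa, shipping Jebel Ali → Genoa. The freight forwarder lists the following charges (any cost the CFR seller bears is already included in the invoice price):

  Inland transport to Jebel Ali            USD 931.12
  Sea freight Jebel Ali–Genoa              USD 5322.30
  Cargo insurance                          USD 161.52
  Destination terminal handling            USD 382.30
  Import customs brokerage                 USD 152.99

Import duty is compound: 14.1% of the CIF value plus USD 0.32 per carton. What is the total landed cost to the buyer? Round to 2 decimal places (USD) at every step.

CFR: the seller pays costs through ocean freight to the destination port, but not insurance.
Already in the invoice (seller's account under CFR): inland to port, freight — exclude.
CIF value = CFR price + insurance = 59445.18 + 161.52 = 59606.70
Ad valorem component: 59606.70 × 14.1% = 8404.54
Specific component: 748 × 0.32 = 239.36
Import duty = 8404.54 + 239.36 = 8643.90
Buyer bears: insurance 161.52 + destination terminal 382.30 + brokerage 152.99 + duty 8643.90 = 9340.71
Landed cost = invoice 59445.18 + 9340.71 = 68785.89

Total landed cost: USD 68785.89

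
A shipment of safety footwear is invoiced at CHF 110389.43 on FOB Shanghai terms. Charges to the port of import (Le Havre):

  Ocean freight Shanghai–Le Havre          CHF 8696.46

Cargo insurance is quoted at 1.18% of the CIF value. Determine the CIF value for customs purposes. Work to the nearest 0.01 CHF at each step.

Let C be the CIF value. C = FOB price + freight + 1.18% × C
C − 1.18% × C = 110389.43 + 8696.46
0.9882 × C = 119085.89
C = 119085.89 / 0.9882 = 120507.88
Insurance premium = 1.18% × 120507.88 = 1421.99

CIF value: CHF 120507.88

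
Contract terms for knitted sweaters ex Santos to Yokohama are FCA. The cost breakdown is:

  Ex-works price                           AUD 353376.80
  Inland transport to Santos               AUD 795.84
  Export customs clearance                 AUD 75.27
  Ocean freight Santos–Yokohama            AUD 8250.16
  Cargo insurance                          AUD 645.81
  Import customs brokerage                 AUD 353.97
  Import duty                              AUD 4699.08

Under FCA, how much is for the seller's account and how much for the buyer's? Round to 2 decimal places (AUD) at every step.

FCA: the seller delivers export-cleared goods to the carrier; the buyer bears costs from that point.
Seller's account: goods 353376.80 + inland to port 795.84 + export clearance 75.27 = 354247.91
Buyer's account: freight 8250.16 + insurance 645.81 + brokerage 353.97 + duty 4699.08 = 13949.02

Seller: AUD 354247.91; buyer: AUD 13949.02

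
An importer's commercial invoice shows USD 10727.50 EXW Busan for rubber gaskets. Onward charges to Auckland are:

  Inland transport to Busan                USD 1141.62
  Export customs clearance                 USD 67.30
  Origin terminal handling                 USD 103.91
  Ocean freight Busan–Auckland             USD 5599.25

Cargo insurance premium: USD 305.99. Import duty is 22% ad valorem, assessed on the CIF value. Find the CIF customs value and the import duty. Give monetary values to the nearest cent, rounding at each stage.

CIF value: USD 17945.57; import duty: USD 3948.03

CIF = EXW price + pre-shipment costs + freight + insurance
CIF = 10727.50 + 1141.62 + 67.30 + 103.91 + 5599.25 + 305.99 = 17945.57
Import duty = 17945.57 × 22% = 3948.03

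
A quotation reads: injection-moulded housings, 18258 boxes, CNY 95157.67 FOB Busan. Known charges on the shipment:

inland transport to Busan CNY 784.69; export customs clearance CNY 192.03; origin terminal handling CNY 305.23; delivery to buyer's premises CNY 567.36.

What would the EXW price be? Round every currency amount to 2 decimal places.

Not relevant to the conversion: delivery — on the buyer under both terms; not part of either seller's price.
From FOB to EXW, the seller no longer bears: inland to port, export clearance, origin terminal.
EXW price = 95157.67 − 784.69 − 192.03 − 305.23 = 93875.72

EXW price: CNY 93875.72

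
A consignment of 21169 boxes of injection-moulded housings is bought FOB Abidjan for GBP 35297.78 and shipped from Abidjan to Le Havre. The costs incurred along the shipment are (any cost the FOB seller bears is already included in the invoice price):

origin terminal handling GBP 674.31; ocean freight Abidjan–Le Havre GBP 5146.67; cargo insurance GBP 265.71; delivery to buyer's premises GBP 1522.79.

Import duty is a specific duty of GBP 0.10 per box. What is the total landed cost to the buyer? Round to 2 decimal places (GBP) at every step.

Total landed cost: GBP 44349.85

FOB: the seller bears costs until goods are on board at the origin port; the buyer bears freight, insurance and all costs thereafter.
Already in the invoice (seller's account under FOB): origin terminal — exclude.
CIF value = FOB price + freight + insurance = 35297.78 + 5146.67 + 265.71 = 40710.16
Import duty = 21169 × 0.10 = 2116.90
Buyer bears: freight 5146.67 + insurance 265.71 + delivery 1522.79 + duty 2116.90 = 9052.07
Landed cost = invoice 35297.78 + 9052.07 = 44349.85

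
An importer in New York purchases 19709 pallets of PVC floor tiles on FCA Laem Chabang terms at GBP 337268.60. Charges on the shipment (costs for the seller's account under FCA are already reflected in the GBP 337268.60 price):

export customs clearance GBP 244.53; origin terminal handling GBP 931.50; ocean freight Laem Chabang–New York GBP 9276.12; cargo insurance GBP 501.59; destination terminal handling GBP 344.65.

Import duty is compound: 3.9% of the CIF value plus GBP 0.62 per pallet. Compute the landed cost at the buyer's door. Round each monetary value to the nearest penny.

FCA: the seller delivers export-cleared goods to the carrier; the buyer bears costs from that point.
Already in the invoice (seller's account under FCA): export clearance — exclude.
CIF value = FCA price + origin terminal + freight + insurance = 337268.60 + 931.50 + 9276.12 + 501.59 = 347977.81
Ad valorem component: 347977.81 × 3.9% = 13571.13
Specific component: 19709 × 0.62 = 12219.58
Import duty = 13571.13 + 12219.58 = 25790.71
Buyer bears: origin terminal 931.50 + freight 9276.12 + insurance 501.59 + destination terminal 344.65 + duty 25790.71 = 36844.57
Landed cost = invoice 337268.60 + 36844.57 = 374113.17

Total landed cost: GBP 374113.17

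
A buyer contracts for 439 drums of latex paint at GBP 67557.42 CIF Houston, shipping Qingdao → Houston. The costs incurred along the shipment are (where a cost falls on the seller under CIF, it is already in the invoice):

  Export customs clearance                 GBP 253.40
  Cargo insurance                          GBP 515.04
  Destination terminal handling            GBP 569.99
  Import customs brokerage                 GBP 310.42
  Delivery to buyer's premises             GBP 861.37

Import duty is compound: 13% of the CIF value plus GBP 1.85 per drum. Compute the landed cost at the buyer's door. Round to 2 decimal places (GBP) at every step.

Total landed cost: GBP 78893.81

CIF: the seller pays costs through ocean freight and marine insurance to the destination port.
Already in the invoice (seller's account under CIF): export clearance, insurance — exclude.
The CIF price already equals the CIF value: 67557.42
Ad valorem component: 67557.42 × 13% = 8782.46
Specific component: 439 × 1.85 = 812.15
Import duty = 8782.46 + 812.15 = 9594.61
Buyer bears: destination terminal 569.99 + brokerage 310.42 + delivery 861.37 + duty 9594.61 = 11336.39
Landed cost = invoice 67557.42 + 11336.39 = 78893.81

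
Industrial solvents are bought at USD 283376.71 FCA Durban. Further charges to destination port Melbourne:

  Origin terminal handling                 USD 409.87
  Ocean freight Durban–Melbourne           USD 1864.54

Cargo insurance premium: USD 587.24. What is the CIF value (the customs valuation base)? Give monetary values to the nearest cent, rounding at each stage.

CIF = FCA price + pre-shipment costs + freight + insurance
CIF = 283376.71 + 409.87 + 1864.54 + 587.24 = 286238.36

CIF value: USD 286238.36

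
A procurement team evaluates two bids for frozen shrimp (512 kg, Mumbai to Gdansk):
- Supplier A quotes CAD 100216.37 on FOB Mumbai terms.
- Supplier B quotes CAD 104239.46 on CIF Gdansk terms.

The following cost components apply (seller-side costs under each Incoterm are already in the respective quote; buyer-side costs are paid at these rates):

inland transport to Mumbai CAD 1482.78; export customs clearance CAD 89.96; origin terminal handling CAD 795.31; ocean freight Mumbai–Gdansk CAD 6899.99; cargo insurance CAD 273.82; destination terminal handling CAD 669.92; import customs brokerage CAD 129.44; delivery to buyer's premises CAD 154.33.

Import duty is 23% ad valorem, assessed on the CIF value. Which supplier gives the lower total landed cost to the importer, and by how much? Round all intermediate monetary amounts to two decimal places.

Supplier A (FOB):
CIF value = FOB price + freight + insurance = 100216.37 + 6899.99 + 273.82 = 107390.18
Import duty = 107390.18 × 23% = 24699.74
Buyer bears (A): 6899.99 + 273.82 + 669.92 + 129.44 + 154.33 = 8127.50
Landed cost (A) = invoice 100216.37 + 8127.50 + duty 24699.74 = 133043.61
Supplier B (CIF):
The CIF price already equals the CIF value: 104239.46
Import duty = 104239.46 × 23% = 23975.08
Buyer bears (B): 669.92 + 129.44 + 154.33 = 953.69
Landed cost (B) = invoice 104239.46 + 953.69 + duty 23975.08 = 129168.23
Difference = |133043.61 − 129168.23| = 3875.38

Supplier B is cheaper by CAD 3875.38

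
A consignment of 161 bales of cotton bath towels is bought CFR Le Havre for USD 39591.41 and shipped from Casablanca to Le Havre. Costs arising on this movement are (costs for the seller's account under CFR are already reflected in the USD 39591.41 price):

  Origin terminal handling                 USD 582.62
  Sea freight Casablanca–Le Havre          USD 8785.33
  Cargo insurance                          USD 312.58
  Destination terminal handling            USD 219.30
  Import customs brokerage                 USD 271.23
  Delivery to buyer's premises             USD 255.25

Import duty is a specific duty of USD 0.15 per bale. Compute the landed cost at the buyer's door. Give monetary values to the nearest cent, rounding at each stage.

CFR: the seller pays costs through ocean freight to the destination port, but not insurance.
Already in the invoice (seller's account under CFR): origin terminal, freight — exclude.
CIF value = CFR price + insurance = 39591.41 + 312.58 = 39903.99
Import duty = 161 × 0.15 = 24.15
Buyer bears: insurance 312.58 + destination terminal 219.30 + brokerage 271.23 + delivery 255.25 + duty 24.15 = 1082.51
Landed cost = invoice 39591.41 + 1082.51 = 40673.92

Total landed cost: USD 40673.92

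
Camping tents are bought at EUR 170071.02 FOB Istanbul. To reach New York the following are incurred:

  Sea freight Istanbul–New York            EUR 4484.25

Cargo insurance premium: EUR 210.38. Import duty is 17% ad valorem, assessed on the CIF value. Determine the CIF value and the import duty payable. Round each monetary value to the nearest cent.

CIF value: EUR 174765.65; import duty: EUR 29710.16

CIF = FOB price + freight + insurance
CIF = 170071.02 + 4484.25 + 210.38 = 174765.65
Import duty = 174765.65 × 17% = 29710.16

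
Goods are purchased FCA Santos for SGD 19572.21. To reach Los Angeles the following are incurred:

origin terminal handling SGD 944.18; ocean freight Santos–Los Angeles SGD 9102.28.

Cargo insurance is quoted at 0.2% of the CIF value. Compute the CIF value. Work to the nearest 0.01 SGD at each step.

CIF value: SGD 29678.03

Let C be the CIF value. C = FCA price + pre-shipment costs + freight + 0.2% × C
C − 0.2% × C = 19572.21 + 944.18 + 9102.28
0.998 × C = 29618.67
C = 29618.67 / 0.998 = 29678.03
Insurance premium = 0.2% × 29678.03 = 59.36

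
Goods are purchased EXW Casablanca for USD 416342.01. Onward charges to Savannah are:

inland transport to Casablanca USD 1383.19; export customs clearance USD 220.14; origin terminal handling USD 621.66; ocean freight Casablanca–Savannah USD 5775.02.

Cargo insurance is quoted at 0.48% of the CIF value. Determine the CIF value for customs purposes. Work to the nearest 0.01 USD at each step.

Let C be the CIF value. C = EXW price + pre-shipment costs + freight + 0.48% × C
C − 0.48% × C = 416342.01 + 1383.19 + 220.14 + 621.66 + 5775.02
0.9952 × C = 424342.02
C = 424342.02 / 0.9952 = 426388.69
Insurance premium = 0.48% × 426388.69 = 2046.67

CIF value: USD 426388.69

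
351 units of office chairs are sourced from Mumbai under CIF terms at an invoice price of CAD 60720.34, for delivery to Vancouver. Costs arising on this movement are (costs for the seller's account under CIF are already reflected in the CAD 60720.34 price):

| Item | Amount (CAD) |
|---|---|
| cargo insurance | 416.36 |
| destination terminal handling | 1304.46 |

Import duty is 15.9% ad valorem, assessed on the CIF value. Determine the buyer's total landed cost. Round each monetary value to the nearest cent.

CIF: the seller pays costs through ocean freight and marine insurance to the destination port.
Already in the invoice (seller's account under CIF): insurance — exclude.
The CIF price already equals the CIF value: 60720.34
Import duty = 60720.34 × 15.9% = 9654.53
Buyer bears: destination terminal 1304.46 + duty 9654.53 = 10958.99
Landed cost = invoice 60720.34 + 10958.99 = 71679.33

Total landed cost: CAD 71679.33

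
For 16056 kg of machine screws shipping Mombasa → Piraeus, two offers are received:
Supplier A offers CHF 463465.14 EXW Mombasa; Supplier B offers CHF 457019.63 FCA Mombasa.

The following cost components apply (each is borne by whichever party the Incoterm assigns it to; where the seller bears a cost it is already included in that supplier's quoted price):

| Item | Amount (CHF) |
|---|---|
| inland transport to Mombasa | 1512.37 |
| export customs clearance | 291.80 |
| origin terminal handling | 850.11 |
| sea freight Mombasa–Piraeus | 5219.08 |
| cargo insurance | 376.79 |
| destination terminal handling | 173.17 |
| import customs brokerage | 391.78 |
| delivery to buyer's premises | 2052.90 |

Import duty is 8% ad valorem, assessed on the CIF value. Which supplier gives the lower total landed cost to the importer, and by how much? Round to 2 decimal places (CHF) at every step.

Supplier A (EXW):
CIF value = EXW price + inland to port + export clearance + origin terminal + freight + insurance = 463465.14 + 1512.37 + 291.80 + 850.11 + 5219.08 + 376.79 = 471715.29
Import duty = 471715.29 × 8% = 37737.22
Buyer bears (A): 1512.37 + 291.80 + 850.11 + 5219.08 + 376.79 + 173.17 + 391.78 + 2052.90 = 10868.00
Landed cost (A) = invoice 463465.14 + 10868.00 + duty 37737.22 = 512070.36
Supplier B (FCA):
CIF value = FCA price + origin terminal + freight + insurance = 457019.63 + 850.11 + 5219.08 + 376.79 = 463465.61
Import duty = 463465.61 × 8% = 37077.25
Buyer bears (B): 850.11 + 5219.08 + 376.79 + 173.17 + 391.78 + 2052.90 = 9063.83
Landed cost (B) = invoice 457019.63 + 9063.83 + duty 37077.25 = 503160.71
Difference = |512070.36 − 503160.71| = 8909.65

Supplier B is cheaper by CHF 8909.65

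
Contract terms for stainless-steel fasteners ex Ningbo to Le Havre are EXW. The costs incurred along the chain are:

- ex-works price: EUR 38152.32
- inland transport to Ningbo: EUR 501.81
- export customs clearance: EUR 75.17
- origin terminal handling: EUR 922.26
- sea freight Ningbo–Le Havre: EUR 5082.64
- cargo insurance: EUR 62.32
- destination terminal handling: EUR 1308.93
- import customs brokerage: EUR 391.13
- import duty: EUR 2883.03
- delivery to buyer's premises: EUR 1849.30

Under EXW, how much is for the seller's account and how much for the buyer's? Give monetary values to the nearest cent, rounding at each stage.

EXW: the seller makes goods available at their premises; the buyer bears all onward costs.
Seller's account: goods 38152.32 = 38152.32
Buyer's account: inland to port 501.81 + export clearance 75.17 + origin terminal 922.26 + freight 5082.64 + insurance 62.32 + destination terminal 1308.93 + brokerage 391.13 + duty 2883.03 + delivery 1849.30 = 13076.59

Seller: EUR 38152.32; buyer: EUR 13076.59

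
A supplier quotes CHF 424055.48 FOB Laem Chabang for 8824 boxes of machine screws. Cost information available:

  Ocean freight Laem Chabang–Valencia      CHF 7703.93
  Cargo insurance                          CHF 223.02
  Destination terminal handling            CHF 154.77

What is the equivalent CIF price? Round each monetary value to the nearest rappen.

CIF price: CHF 431982.43

Not relevant to the conversion: destination terminal — on the buyer under both terms; not part of either seller's price.
From FOB to CIF, the seller additionally bears: freight, insurance.
CIF price = 424055.48 + 7703.93 + 223.02 = 431982.43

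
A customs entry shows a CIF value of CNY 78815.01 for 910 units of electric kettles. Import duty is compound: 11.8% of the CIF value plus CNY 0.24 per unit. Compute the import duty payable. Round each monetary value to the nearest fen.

Ad valorem component: 78815.01 × 11.8% = 9300.17
Specific component: 910 × 0.24 = 218.40
Import duty = 9300.17 + 218.40 = 9518.57

Import duty: CNY 9518.57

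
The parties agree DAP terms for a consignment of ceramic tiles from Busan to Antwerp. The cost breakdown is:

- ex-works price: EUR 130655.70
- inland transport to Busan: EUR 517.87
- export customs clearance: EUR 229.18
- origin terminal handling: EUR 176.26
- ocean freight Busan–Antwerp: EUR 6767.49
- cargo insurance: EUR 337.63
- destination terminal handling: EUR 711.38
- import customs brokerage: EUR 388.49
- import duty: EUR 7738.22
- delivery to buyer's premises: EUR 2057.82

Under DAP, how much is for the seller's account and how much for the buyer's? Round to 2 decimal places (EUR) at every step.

Seller: EUR 141453.33; buyer: EUR 8126.71

DAP: the seller bears all costs to the named destination except import duty and clearance.
Seller's account: goods 130655.70 + inland to port 517.87 + export clearance 229.18 + origin terminal 176.26 + freight 6767.49 + insurance 337.63 + destination terminal 711.38 + delivery 2057.82 = 141453.33
Buyer's account: brokerage 388.49 + duty 7738.22 = 8126.71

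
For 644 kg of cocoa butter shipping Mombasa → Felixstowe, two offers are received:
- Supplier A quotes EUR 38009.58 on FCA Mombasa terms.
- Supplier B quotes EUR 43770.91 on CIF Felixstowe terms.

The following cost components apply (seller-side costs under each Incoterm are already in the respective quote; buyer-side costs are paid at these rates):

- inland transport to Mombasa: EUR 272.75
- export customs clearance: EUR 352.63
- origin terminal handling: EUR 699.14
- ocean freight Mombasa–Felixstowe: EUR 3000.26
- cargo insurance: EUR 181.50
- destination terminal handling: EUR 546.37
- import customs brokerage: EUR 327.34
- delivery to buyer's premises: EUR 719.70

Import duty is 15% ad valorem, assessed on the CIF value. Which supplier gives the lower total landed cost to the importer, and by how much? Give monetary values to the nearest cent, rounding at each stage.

Supplier A is cheaper by EUR 2162.50

Supplier A (FCA):
CIF value = FCA price + origin terminal + freight + insurance = 38009.58 + 699.14 + 3000.26 + 181.50 = 41890.48
Import duty = 41890.48 × 15% = 6283.57
Buyer bears (A): 699.14 + 3000.26 + 181.50 + 546.37 + 327.34 + 719.70 = 5474.31
Landed cost (A) = invoice 38009.58 + 5474.31 + duty 6283.57 = 49767.46
Supplier B (CIF):
The CIF price already equals the CIF value: 43770.91
Import duty = 43770.91 × 15% = 6565.64
Buyer bears (B): 546.37 + 327.34 + 719.70 = 1593.41
Landed cost (B) = invoice 43770.91 + 1593.41 + duty 6565.64 = 51929.96
Difference = |49767.46 − 51929.96| = 2162.50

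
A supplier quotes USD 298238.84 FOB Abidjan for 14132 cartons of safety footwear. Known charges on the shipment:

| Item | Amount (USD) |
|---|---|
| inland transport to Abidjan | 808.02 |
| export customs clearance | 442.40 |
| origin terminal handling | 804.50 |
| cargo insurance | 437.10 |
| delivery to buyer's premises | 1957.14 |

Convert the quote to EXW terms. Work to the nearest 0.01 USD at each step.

Not relevant to the conversion: delivery, insurance — on the buyer under both terms; not part of either seller's price.
From FOB to EXW, the seller no longer bears: inland to port, export clearance, origin terminal.
EXW price = 298238.84 − 808.02 − 442.40 − 804.50 = 296183.92

EXW price: USD 296183.92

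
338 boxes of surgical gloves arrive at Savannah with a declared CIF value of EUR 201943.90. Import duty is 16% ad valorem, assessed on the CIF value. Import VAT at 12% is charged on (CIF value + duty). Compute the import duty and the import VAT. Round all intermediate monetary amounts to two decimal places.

Import duty = 201943.90 × 16% = 32311.02
VAT base = CIF + duty = 201943.90 + 32311.02 = 234254.92
Import VAT = 234254.92 × 12% = 28110.59

Import duty: EUR 32311.02; import VAT: EUR 28110.59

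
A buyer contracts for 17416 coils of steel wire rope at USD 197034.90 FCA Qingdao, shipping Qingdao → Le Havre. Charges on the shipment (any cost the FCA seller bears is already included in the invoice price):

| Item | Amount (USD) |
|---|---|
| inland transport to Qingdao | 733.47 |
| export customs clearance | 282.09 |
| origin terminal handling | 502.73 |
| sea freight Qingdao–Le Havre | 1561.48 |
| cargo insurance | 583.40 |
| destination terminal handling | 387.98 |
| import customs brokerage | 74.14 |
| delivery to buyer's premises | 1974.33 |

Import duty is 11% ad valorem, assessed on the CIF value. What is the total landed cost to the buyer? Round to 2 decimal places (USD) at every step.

FCA: the seller delivers export-cleared goods to the carrier; the buyer bears costs from that point.
Already in the invoice (seller's account under FCA): inland to port, export clearance — exclude.
CIF value = FCA price + origin terminal + freight + insurance = 197034.90 + 502.73 + 1561.48 + 583.40 = 199682.51
Import duty = 199682.51 × 11% = 21965.08
Buyer bears: origin terminal 502.73 + freight 1561.48 + insurance 583.40 + destination terminal 387.98 + brokerage 74.14 + delivery 1974.33 + duty 21965.08 = 27049.14
Landed cost = invoice 197034.90 + 27049.14 = 224084.04

Total landed cost: USD 224084.04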